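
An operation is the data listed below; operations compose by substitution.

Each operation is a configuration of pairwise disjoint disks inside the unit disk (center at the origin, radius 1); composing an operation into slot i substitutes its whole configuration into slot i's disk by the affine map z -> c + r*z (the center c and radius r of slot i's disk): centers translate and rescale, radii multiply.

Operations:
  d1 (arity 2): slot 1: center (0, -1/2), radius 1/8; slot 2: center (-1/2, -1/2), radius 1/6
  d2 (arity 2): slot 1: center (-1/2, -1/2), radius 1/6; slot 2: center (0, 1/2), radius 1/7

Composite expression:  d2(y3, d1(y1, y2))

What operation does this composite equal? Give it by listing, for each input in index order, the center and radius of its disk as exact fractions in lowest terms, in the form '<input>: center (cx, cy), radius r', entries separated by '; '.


y1: center (0, 3/7), radius 1/56; y2: center (-1/14, 3/7), radius 1/42; y3: center (-1/2, -1/2), radius 1/6


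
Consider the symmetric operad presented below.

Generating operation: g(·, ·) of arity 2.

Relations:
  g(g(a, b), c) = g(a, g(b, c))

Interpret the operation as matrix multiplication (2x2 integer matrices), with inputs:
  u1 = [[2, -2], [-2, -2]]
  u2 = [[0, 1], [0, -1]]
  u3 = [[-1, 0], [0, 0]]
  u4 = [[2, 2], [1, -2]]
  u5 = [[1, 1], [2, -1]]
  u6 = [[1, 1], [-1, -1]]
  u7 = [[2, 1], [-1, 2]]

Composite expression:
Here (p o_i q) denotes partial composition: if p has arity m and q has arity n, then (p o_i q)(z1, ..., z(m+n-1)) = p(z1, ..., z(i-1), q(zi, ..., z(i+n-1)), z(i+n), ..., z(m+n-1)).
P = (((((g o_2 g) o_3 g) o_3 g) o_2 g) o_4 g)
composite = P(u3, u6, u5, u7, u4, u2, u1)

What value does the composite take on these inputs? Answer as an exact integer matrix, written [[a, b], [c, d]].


[[18, 18], [0, 0]]

g(u6, u5) = [[3, 0], [-3, 0]]
g(u7, u4) = [[5, 2], [0, -6]]
g(g(u7, u4), u2) = [[0, 3], [0, 6]]
g(g(g(u7, u4), u2), u1) = [[-6, -6], [-12, -12]]
g(g(u6, u5), g(g(g(u7, u4), u2), u1)) = [[-18, -18], [18, 18]]
g(u3, g(g(u6, u5), g(g(g(u7, u4), u2), u1))) = [[18, 18], [0, 0]]


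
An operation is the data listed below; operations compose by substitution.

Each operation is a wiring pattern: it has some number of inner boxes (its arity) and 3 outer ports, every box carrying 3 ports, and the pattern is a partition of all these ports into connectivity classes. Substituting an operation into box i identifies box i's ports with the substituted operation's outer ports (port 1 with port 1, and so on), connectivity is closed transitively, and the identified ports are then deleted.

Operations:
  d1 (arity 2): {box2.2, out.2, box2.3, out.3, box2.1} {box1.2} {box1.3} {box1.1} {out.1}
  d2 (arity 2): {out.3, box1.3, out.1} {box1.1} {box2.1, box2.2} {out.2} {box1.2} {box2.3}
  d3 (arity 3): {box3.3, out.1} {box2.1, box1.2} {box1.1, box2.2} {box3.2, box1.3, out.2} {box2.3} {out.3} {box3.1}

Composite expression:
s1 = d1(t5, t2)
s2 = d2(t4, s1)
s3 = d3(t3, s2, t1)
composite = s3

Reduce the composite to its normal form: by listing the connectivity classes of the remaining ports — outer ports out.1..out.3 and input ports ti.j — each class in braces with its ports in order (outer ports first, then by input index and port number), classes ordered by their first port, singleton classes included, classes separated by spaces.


{out.1, t1.3} {out.2, t1.2, t3.3} {out.3} {t1.1} {t2.1, t2.2, t2.3} {t3.1} {t3.2, t4.3} {t4.1} {t4.2} {t5.1} {t5.2} {t5.3}

Treat the ports identified at d3 as solder joints: merge, then drop.
composing d1 on (t5, t2), with out.j its own outer ports: {out.1} {out.2, out.3, t2.1, t2.2, t2.3} {t5.1} {t5.2} {t5.3}
composing d2 on (t4, t5, t2), with out.j its own outer ports: {out.1, out.3, t4.3} {out.2} {t2.1, t2.2, t2.3} {t4.1} {t4.2} {t5.1} {t5.2} {t5.3}
composing d3 on (t3, t4, t5, t2, t1), with out.j its own outer ports: {out.1, t1.3} {out.2, t1.2, t3.3} {out.3} {t1.1} {t2.1, t2.2, t2.3} {t3.1} {t3.2, t4.3} {t4.1} {t4.2} {t5.1} {t5.2} {t5.3}


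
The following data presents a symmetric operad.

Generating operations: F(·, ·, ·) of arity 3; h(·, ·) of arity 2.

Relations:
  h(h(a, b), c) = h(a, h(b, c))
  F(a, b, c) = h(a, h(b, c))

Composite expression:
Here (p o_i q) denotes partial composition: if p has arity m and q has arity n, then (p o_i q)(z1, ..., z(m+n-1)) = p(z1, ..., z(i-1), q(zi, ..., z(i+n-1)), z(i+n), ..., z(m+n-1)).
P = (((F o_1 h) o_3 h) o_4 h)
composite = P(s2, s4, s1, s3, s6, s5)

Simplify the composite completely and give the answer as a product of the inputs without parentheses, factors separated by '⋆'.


s2 ⋆ s4 ⋆ s1 ⋆ s3 ⋆ s6 ⋆ s5


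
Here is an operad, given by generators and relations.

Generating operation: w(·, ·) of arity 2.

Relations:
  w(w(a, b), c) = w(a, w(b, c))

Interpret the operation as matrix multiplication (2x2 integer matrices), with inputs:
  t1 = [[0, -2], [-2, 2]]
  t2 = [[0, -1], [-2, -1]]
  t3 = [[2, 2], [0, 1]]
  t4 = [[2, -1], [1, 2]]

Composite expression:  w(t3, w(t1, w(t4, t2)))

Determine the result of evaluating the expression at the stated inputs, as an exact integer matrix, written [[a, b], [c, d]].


[[-8, 4], [-12, -4]]

w(t4, t2) = [[2, -1], [-4, -3]]
w(t1, w(t4, t2)) = [[8, 6], [-12, -4]]
w(t3, w(t1, w(t4, t2))) = [[-8, 4], [-12, -4]]


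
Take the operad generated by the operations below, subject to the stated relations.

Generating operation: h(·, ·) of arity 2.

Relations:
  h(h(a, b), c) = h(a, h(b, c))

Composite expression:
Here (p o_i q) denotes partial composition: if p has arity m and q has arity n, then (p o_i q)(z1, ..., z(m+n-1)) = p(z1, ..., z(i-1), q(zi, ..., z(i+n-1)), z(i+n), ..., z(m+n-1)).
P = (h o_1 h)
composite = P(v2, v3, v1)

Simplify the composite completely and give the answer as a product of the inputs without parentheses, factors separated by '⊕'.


The h-tree's shape is irrelevant; the v-reading-order decides.
h(v2, v3) spells out as v2 ⊕ v3
h(h(v2, v3), v1) spells out as v2 ⊕ v3 ⊕ v1

v2 ⊕ v3 ⊕ v1


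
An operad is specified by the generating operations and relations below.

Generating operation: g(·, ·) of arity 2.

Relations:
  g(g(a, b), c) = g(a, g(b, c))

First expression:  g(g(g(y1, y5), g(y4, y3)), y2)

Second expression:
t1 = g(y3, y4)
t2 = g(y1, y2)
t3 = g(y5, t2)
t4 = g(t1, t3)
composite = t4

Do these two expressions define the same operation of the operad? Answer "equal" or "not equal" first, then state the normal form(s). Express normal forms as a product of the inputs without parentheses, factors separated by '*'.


not equal: they reduce to y1 * y5 * y4 * y3 * y2 and y3 * y4 * y5 * y1 * y2

Reducing the first expression gives y1 * y5 * y4 * y3 * y2
Reducing the second expression gives y3 * y4 * y5 * y1 * y2
They disagree, so not equal.


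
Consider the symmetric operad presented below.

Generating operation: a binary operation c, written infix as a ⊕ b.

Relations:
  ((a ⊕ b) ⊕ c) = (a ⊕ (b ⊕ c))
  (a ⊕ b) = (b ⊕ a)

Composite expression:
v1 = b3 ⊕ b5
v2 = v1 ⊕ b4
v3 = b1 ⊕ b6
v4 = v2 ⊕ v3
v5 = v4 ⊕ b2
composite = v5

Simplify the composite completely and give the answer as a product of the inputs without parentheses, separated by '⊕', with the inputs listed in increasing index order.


b1 ⊕ b2 ⊕ b3 ⊕ b4 ⊕ b5 ⊕ b6

Key point: c commutes, so take the b-inputs in any fixed order.
(b3 ⊕ b5) linearizes to b3 ⊕ b5
((b3 ⊕ b5) ⊕ b4) linearizes to b3 ⊕ b5 ⊕ b4
(b1 ⊕ b6) linearizes to b1 ⊕ b6
(((b3 ⊕ b5) ⊕ b4) ⊕ (b1 ⊕ b6)) linearizes to b3 ⊕ b5 ⊕ b4 ⊕ b1 ⊕ b6
((((b3 ⊕ b5) ⊕ b4) ⊕ (b1 ⊕ b6)) ⊕ b2) linearizes to b3 ⊕ b5 ⊕ b4 ⊕ b1 ⊕ b6 ⊕ b2
putting the inputs in ascending order: b1 ⊕ b2 ⊕ b3 ⊕ b4 ⊕ b5 ⊕ b6


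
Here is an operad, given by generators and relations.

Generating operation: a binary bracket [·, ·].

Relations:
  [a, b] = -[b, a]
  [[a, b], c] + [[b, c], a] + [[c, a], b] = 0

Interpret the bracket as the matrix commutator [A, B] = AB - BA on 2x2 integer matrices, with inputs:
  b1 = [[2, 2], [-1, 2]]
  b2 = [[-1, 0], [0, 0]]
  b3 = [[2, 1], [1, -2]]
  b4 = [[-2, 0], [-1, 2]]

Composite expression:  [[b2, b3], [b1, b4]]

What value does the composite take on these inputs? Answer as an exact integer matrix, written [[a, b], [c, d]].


[[-12, -4], [-4, 12]]


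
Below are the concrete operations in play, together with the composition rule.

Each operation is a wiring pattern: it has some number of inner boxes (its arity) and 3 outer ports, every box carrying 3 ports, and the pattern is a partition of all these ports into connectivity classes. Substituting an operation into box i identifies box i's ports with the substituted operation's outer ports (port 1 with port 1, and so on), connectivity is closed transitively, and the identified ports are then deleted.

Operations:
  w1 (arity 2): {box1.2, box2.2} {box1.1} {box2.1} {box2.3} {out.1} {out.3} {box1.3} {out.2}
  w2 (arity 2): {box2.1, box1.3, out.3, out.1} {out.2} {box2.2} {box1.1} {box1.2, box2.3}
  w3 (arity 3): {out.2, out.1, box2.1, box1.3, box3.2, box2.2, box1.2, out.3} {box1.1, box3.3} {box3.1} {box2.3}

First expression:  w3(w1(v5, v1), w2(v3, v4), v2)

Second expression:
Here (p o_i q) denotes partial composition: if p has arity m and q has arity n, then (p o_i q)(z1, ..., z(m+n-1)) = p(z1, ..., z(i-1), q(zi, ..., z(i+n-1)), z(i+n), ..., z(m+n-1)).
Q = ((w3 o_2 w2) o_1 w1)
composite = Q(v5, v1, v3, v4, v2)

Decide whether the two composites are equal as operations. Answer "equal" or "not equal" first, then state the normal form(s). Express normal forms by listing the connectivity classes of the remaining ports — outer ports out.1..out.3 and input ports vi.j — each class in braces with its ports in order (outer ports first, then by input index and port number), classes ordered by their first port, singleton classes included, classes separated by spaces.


In normal form, the first expression is {out.1, out.2, out.3, v2.2, v3.3, v4.1} {v1.1} {v1.2, v5.2} {v1.3} {v2.1} {v2.3} {v3.1} {v3.2, v4.3} {v4.2} {v5.1} {v5.3}
In normal form, the second expression is {out.1, out.2, out.3, v2.2, v3.3, v4.1} {v1.1} {v1.2, v5.2} {v1.3} {v2.1} {v2.3} {v3.1} {v3.2, v4.3} {v4.2} {v5.1} {v5.3}
The forms coincide; equal.

equal; the common form is {out.1, out.2, out.3, v2.2, v3.3, v4.1} {v1.1} {v1.2, v5.2} {v1.3} {v2.1} {v2.3} {v3.1} {v3.2, v4.3} {v4.2} {v5.1} {v5.3}


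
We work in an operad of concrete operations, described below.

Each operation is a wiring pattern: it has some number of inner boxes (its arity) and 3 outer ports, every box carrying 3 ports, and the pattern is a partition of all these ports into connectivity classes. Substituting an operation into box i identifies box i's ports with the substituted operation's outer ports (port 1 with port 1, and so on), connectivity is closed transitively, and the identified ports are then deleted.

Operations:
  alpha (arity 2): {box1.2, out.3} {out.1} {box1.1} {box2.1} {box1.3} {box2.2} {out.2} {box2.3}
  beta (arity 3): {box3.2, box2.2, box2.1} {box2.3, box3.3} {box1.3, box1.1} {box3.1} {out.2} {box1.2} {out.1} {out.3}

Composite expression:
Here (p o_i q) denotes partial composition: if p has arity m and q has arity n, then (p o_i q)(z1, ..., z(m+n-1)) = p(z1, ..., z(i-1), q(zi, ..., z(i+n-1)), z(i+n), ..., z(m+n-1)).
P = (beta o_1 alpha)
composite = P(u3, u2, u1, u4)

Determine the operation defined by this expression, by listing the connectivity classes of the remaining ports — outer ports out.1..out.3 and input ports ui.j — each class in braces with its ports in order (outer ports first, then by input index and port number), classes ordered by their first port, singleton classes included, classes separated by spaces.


Two ports join when wires chain via beta-identified ports.
composing alpha on (u3, u2), with out.j its own outer ports: {out.1} {out.2} {out.3, u3.2} {u2.1} {u2.2} {u2.3} {u3.1} {u3.3}
composing beta on (u3, u2, u1, u4), with out.j its own outer ports: {out.1} {out.2} {out.3} {u1.1, u1.2, u4.2} {u1.3, u4.3} {u2.1} {u2.2} {u2.3} {u3.1} {u3.2} {u3.3} {u4.1}

{out.1} {out.2} {out.3} {u1.1, u1.2, u4.2} {u1.3, u4.3} {u2.1} {u2.2} {u2.3} {u3.1} {u3.2} {u3.3} {u4.1}


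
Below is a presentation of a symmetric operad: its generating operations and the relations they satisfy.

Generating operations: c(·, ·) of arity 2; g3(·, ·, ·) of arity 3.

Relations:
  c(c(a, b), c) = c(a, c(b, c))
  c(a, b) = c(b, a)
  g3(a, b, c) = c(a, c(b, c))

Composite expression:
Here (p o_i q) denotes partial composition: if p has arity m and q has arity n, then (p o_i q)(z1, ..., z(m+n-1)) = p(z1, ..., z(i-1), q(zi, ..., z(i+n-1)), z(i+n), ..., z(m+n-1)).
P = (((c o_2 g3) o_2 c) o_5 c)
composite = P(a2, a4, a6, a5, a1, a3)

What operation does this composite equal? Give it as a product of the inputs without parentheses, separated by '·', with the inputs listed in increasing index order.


a1 · a2 · a3 · a4 · a5 · a6

Shape and order are irrelevant to c; the a-input set decides.
c(a4, a6) linearizes to a4 · a6
c(a1, a3) linearizes to a1 · a3
g3(c(a4, a6), a5, c(a1, a3)) linearizes to a4 · a6 · a5 · a1 · a3
c(a2, g3(c(a4, a6), a5, c(a1, a3))) linearizes to a2 · a4 · a6 · a5 · a1 · a3
reordering the factors by index: a1 · a2 · a3 · a4 · a5 · a6


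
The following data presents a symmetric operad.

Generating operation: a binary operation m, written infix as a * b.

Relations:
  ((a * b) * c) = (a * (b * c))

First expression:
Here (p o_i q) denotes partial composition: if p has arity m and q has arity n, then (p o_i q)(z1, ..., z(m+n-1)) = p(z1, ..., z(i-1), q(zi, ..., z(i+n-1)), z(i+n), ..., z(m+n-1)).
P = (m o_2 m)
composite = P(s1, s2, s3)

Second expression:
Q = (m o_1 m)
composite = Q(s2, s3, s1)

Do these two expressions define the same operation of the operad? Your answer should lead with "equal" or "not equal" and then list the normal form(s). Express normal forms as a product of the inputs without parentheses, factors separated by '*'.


not equal; the first gives s1 * s2 * s3 and the second s2 * s3 * s1

Normal form of the first expression: s1 * s2 * s3
Normal form of the second expression: s2 * s3 * s1
The forms do not match — not equal.


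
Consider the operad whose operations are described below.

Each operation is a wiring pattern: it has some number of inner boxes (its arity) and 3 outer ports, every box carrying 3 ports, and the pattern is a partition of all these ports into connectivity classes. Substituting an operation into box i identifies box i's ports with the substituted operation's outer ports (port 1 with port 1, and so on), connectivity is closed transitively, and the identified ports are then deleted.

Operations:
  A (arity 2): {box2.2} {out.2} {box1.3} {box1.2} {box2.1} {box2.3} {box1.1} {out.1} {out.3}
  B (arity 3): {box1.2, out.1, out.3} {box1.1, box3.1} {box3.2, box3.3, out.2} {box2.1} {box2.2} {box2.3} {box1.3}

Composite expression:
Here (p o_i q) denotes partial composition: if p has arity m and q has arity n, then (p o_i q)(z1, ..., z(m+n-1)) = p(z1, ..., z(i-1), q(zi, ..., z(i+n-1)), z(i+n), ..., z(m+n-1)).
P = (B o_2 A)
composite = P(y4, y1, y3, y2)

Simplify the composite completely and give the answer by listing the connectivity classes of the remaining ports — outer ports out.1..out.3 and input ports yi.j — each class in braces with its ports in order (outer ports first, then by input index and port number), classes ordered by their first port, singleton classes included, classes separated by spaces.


{out.1, out.3, y4.2} {out.2, y2.2, y2.3} {y1.1} {y1.2} {y1.3} {y2.1, y4.1} {y3.1} {y3.2} {y3.3} {y4.3}


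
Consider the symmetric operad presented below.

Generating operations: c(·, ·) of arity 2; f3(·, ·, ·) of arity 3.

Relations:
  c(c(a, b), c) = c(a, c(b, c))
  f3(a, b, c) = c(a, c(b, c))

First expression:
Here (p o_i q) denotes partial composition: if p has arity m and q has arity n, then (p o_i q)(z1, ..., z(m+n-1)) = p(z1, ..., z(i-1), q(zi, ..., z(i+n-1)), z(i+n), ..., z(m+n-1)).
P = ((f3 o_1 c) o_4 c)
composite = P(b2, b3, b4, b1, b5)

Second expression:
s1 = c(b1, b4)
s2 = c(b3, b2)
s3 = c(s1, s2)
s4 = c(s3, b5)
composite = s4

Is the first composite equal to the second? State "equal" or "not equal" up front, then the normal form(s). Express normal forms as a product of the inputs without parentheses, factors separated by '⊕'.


not equal: they reduce to b2 ⊕ b3 ⊕ b4 ⊕ b1 ⊕ b5 and b1 ⊕ b4 ⊕ b3 ⊕ b2 ⊕ b5


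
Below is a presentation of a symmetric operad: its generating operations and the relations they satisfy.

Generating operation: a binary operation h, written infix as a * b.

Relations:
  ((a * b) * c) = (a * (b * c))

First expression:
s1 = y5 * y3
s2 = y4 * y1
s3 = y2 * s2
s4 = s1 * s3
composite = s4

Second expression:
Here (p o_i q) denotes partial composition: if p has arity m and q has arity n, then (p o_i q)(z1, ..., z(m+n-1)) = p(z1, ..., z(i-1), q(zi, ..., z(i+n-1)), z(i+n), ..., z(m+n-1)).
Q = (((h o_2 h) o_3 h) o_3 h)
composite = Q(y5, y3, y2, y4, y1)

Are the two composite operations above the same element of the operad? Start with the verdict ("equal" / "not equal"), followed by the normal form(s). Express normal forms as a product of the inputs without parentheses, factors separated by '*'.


Normal form of the first expression: y5 * y3 * y2 * y4 * y1
Normal form of the second expression: y5 * y3 * y2 * y4 * y1
Identical normal forms: equal.

equal: each reduces to y5 * y3 * y2 * y4 * y1


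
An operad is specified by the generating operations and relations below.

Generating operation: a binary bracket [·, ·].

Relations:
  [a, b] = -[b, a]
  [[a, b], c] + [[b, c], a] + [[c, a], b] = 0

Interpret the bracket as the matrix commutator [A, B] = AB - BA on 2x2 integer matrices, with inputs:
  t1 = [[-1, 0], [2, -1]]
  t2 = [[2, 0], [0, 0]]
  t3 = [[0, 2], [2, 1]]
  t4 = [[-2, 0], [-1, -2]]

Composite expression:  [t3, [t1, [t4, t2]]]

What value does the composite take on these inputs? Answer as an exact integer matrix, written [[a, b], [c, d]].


[t4, t2] = [[0, 0], [-2, 0]]
[t1, [t4, t2]] = [[0, 0], [0, 0]]
[t3, [t1, [t4, t2]]] = [[0, 0], [0, 0]]

[[0, 0], [0, 0]]


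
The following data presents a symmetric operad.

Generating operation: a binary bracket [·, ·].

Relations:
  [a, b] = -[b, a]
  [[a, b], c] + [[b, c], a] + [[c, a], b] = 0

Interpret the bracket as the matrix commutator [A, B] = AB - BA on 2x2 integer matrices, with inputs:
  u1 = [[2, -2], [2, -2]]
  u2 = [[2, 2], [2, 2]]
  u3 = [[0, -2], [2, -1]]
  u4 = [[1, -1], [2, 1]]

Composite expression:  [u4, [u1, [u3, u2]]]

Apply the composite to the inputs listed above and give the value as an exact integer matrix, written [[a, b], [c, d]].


[u3, u2] = [[-8, 2], [-2, 8]]
[u1, [u3, u2]] = [[0, -24], [-24, 0]]
[u4, [u1, [u3, u2]]] = [[72, 0], [0, -72]]

[[72, 0], [0, -72]]


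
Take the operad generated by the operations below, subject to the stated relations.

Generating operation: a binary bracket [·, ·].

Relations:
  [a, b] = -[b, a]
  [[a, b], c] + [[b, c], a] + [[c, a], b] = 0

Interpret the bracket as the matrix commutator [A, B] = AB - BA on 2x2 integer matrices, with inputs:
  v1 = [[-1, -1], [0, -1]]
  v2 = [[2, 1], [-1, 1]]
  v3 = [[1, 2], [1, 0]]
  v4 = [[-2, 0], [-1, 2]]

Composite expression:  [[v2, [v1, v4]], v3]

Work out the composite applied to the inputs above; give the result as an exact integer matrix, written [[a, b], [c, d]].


[v1, v4] = [[1, -4], [0, -1]]
[v2, [v1, v4]] = [[-4, -6], [-2, 4]]
[[v2, [v1, v4]], v3] = [[-2, -10], [6, 2]]

[[-2, -10], [6, 2]]


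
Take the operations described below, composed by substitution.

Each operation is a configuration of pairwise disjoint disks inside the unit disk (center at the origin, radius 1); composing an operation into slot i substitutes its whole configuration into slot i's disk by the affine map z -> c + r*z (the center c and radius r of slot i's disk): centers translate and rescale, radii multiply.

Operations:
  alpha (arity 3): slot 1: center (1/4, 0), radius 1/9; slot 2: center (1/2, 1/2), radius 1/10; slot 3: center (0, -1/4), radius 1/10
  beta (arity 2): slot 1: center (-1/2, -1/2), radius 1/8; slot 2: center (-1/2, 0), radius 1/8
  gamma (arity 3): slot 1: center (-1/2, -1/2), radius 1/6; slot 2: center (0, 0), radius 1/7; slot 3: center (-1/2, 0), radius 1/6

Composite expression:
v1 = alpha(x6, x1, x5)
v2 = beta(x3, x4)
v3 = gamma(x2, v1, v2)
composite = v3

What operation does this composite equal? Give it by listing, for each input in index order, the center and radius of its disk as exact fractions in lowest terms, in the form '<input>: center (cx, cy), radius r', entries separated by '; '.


Follow each x-input down from gamma: c' goes to c + r*c', radius to r*r'.
x2: after 1 affine step, its disk has center (-1/2, -1/2), radius 1/6
x6: after 2 affine steps, its disk has center (1/28, 0), radius 1/63
x1: after 2 affine steps, its disk has center (1/14, 1/14), radius 1/70
x5: after 2 affine steps, its disk has center (0, -1/28), radius 1/70
x3: after 2 affine steps, its disk has center (-7/12, -1/12), radius 1/48
x4: after 2 affine steps, its disk has center (-7/12, 0), radius 1/48

x1: center (1/14, 1/14), radius 1/70; x2: center (-1/2, -1/2), radius 1/6; x3: center (-7/12, -1/12), radius 1/48; x4: center (-7/12, 0), radius 1/48; x5: center (0, -1/28), radius 1/70; x6: center (1/28, 0), radius 1/63


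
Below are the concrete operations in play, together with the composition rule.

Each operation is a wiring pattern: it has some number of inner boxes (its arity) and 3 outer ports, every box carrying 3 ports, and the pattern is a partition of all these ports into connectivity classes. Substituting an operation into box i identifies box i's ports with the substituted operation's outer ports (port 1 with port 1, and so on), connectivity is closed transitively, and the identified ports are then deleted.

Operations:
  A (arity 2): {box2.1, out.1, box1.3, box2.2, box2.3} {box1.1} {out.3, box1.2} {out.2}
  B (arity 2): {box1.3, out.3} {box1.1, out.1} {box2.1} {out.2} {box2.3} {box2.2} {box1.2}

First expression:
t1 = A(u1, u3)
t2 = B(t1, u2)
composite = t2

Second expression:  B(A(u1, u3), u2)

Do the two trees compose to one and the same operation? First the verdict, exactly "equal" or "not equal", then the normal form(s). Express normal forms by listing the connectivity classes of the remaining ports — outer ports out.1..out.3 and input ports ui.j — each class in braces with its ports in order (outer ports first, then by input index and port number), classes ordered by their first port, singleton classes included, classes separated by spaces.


equal; both compose to {out.1, u1.3, u3.1, u3.2, u3.3} {out.2} {out.3, u1.2} {u1.1} {u2.1} {u2.2} {u2.3}

The first expression reduces to {out.1, u1.3, u3.1, u3.2, u3.3} {out.2} {out.3, u1.2} {u1.1} {u2.1} {u2.2} {u2.3}
The second expression reduces to {out.1, u1.3, u3.1, u3.2, u3.3} {out.2} {out.3, u1.2} {u1.1} {u2.1} {u2.2} {u2.3}
Identical normal forms: equal.


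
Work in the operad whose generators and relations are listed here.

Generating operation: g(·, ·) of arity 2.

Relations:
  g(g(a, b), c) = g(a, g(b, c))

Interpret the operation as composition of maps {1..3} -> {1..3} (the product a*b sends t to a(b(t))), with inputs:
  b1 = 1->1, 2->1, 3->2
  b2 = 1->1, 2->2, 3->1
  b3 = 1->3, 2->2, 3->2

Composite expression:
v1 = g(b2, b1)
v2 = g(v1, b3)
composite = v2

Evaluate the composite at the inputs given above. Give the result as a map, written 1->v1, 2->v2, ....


g(b2, b1) = 1->1, 2->1, 3->2
g(g(b2, b1), b3) = 1->2, 2->1, 3->1

1->2, 2->1, 3->1


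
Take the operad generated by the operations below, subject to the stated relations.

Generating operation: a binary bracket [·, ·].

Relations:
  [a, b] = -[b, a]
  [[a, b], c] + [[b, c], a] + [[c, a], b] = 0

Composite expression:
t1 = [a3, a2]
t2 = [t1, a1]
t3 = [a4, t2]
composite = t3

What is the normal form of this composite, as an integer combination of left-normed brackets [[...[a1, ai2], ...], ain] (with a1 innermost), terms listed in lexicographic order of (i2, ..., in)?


Left-normed coefficients sit on the a1-initial expansion words.
Composite bracket: [a4, [[a3, a2], a1]]
Applying ab - ba throughout gives 8 signed words (2^3 = 8).
The a1-initial words carry the normal form:
  from a1a2a3a4, sign -1: term -[[[a1, a2], a3], a4]
  from a1a3a2a4, sign +1: term +[[[a1, a3], a2], a4]

-[[[a1, a2], a3], a4] + [[[a1, a3], a2], a4]


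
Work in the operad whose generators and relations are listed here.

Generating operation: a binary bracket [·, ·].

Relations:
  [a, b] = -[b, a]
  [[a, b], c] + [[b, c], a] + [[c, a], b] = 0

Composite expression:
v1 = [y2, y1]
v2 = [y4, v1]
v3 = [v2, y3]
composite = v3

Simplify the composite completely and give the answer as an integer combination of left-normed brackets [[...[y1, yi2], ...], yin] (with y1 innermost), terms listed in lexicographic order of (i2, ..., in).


[[[y1, y2], y4], y3]


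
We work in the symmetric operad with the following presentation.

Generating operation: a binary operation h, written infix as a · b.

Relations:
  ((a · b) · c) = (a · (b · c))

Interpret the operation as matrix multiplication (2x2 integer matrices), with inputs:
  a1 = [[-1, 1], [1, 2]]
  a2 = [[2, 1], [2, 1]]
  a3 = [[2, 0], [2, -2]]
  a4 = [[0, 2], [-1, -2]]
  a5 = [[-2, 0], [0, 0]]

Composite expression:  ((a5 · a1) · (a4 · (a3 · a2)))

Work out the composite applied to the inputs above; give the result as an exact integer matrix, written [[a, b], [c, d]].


[[8, 4], [0, 0]]

(a5 · a1) = [[2, -2], [0, 0]]
(a3 · a2) = [[4, 2], [0, 0]]
(a4 · (a3 · a2)) = [[0, 0], [-4, -2]]
((a5 · a1) · (a4 · (a3 · a2))) = [[8, 4], [0, 0]]


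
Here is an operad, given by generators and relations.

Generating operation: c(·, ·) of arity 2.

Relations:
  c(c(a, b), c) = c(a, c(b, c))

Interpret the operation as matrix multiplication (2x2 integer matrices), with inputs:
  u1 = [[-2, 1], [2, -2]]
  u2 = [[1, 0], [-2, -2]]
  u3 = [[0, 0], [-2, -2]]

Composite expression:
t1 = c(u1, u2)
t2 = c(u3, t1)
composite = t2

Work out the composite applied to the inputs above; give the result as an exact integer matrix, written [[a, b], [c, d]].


[[0, 0], [-4, -4]]

c(u1, u2) = [[-4, -2], [6, 4]]
c(u3, c(u1, u2)) = [[0, 0], [-4, -4]]


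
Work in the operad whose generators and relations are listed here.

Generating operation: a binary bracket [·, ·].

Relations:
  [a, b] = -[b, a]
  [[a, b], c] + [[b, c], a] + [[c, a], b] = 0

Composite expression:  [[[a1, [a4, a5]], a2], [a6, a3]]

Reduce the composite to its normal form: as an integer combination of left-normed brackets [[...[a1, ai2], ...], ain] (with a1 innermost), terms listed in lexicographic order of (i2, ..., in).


-[[[[[a1, a4], a5], a2], a3], a6] + [[[[[a1, a4], a5], a2], a6], a3] + [[[[[a1, a5], a4], a2], a3], a6] - [[[[[a1, a5], a4], a2], a6], a3]

Expand each bracket as ab - ba; the a1-initial words give the coefficients.
Composite bracket: [[[a1, [a4, a5]], a2], [a6, a3]]
Under [a, b] = ab - ba we get 32 signed associative words (2^5 = 32).
Coefficients come from the a1-initial words:
  word a1a4a5a2a3a6 has sign -1, contributing -[[[[[a1, a4], a5], a2], a3], a6]
  word a1a4a5a2a6a3 has sign +1, contributing +[[[[[a1, a4], a5], a2], a6], a3]
  word a1a5a4a2a3a6 has sign +1, contributing +[[[[[a1, a5], a4], a2], a3], a6]
  word a1a5a4a2a6a3 has sign -1, contributing -[[[[[a1, a5], a4], a2], a6], a3]


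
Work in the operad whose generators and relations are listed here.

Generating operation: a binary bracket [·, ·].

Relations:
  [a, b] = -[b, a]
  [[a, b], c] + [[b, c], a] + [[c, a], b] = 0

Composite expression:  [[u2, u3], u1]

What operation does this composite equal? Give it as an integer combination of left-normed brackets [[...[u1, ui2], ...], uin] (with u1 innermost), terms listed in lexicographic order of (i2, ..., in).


-[[u1, u2], u3] + [[u1, u3], u2]

Left-normed coefficients sit on the u1-initial expansion words.
Composite bracket: [[u2, u3], u1]
Each bracket splits as ab - ba, giving 4 signed words (2^2 = 4).
Words beginning with u1 determine it all:
  the word u1u2u3 carries sign -1 and contributes -[[u1, u2], u3]
  the word u1u3u2 carries sign +1 and contributes +[[u1, u3], u2]


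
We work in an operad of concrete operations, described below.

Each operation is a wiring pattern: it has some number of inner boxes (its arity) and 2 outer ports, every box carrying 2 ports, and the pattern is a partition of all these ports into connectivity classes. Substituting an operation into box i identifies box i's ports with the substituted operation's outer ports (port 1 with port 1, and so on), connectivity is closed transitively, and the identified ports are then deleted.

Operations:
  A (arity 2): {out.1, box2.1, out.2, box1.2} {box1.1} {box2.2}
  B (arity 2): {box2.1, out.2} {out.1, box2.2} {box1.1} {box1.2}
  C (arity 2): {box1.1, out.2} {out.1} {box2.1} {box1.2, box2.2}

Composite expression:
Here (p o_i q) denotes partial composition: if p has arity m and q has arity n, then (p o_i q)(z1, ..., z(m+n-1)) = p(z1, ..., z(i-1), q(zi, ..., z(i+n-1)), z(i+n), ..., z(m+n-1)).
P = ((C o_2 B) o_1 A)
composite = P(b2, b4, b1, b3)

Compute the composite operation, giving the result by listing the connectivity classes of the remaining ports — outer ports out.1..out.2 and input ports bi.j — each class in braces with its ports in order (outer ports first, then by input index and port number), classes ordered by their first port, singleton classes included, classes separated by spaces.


Treat the ports identified at C as solder joints: merge, then drop.
the subtree at A composes to {out.1, out.2, b2.2, b4.1} {b2.1} {b4.2} on (b2, b4); out.j = own outer ports
the subtree at B composes to {out.1, b3.2} {out.2, b3.1} {b1.1} {b1.2} on (b1, b3); out.j = own outer ports
the subtree at C composes to {out.1} {out.2, b2.2, b3.1, b4.1} {b1.1} {b1.2} {b2.1} {b3.2} {b4.2} on (b2, b4, b1, b3); out.j = own outer ports

{out.1} {out.2, b2.2, b3.1, b4.1} {b1.1} {b1.2} {b2.1} {b3.2} {b4.2}


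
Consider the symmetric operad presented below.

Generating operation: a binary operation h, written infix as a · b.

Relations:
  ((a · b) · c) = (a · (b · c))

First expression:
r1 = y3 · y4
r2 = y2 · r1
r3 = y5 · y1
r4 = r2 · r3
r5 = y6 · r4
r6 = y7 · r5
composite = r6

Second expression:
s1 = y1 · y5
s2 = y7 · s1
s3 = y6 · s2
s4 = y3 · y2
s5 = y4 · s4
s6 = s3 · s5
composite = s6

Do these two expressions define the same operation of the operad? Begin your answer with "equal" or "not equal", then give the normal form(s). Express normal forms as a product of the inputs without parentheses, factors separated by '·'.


not equal; the first gives y7 · y6 · y2 · y3 · y4 · y5 · y1 and the second y6 · y7 · y1 · y5 · y4 · y3 · y2

The first composite normalizes to y7 · y6 · y2 · y3 · y4 · y5 · y1
The second composite normalizes to y6 · y7 · y1 · y5 · y4 · y3 · y2
Different reductions; not equal.


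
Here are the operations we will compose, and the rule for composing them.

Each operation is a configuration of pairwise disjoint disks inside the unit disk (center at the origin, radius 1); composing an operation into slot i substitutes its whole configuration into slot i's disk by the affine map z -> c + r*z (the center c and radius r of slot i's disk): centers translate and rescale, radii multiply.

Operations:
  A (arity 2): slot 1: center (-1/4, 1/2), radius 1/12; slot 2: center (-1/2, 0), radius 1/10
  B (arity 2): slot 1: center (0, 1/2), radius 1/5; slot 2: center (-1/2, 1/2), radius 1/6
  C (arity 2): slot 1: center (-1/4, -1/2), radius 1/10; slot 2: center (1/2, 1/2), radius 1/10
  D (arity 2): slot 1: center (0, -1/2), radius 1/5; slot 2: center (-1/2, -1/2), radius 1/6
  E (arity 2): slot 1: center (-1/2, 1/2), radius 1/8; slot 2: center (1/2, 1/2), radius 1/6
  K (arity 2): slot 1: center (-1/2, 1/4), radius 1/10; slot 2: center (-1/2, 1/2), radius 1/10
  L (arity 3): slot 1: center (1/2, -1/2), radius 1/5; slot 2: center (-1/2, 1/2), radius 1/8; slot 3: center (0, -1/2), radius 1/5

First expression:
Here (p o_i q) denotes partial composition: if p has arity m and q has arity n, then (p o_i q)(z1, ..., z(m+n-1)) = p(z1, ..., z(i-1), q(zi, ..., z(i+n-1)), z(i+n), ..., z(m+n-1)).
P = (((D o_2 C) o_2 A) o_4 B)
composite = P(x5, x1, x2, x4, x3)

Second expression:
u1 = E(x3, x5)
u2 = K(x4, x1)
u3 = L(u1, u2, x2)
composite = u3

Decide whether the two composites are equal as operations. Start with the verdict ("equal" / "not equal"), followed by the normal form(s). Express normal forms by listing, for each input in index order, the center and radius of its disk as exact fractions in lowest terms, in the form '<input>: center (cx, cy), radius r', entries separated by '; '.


not equal; first: x1: center (-131/240, -23/40), radius 1/720; x2: center (-11/20, -7/12), radius 1/600; x3: center (-17/40, -49/120), radius 1/360; x4: center (-5/12, -49/120), radius 1/300; x5: center (0, -1/2), radius 1/5; second: x1: center (-9/16, 9/16), radius 1/80; x2: center (0, -1/2), radius 1/5; x3: center (2/5, -2/5), radius 1/40; x4: center (-9/16, 17/32), radius 1/80; x5: center (3/5, -2/5), radius 1/30


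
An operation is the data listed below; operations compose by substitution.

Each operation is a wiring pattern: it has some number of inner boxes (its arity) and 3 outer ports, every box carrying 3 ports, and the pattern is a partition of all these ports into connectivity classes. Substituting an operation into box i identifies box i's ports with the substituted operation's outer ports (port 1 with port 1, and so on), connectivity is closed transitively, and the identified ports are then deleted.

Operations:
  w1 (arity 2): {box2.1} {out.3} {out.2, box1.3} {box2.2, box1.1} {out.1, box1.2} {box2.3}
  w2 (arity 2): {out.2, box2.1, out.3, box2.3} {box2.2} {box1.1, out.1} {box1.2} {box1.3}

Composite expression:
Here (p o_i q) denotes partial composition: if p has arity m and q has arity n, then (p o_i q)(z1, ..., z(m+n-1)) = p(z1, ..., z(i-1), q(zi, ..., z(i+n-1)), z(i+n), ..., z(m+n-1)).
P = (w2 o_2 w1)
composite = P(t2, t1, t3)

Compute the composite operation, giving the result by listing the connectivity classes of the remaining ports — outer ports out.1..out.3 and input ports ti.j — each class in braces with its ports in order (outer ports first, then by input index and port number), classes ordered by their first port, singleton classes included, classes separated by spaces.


{out.1, t2.1} {out.2, out.3, t1.2} {t1.1, t3.2} {t1.3} {t2.2} {t2.3} {t3.1} {t3.3}


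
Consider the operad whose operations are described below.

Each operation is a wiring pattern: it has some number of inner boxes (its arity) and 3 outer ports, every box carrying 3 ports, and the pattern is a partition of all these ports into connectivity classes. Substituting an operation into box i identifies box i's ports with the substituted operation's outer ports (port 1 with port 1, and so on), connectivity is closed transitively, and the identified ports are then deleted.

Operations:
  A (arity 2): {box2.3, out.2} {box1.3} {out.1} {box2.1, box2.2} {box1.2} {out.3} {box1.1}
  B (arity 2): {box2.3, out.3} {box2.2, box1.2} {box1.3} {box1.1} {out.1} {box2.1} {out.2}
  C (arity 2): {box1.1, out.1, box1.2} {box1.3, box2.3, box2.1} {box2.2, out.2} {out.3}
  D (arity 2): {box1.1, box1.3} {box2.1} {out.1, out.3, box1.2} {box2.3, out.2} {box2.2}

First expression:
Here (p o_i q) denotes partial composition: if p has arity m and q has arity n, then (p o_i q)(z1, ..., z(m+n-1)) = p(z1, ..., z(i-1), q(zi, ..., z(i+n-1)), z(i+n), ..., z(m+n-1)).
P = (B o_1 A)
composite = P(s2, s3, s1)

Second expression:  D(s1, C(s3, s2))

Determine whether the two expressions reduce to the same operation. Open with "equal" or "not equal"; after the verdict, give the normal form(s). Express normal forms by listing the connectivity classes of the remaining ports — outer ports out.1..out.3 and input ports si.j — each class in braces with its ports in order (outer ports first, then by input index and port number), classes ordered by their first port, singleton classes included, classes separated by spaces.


The first expression, normalized: {out.1} {out.2} {out.3, s1.3} {s1.1} {s1.2, s3.3} {s2.1} {s2.2} {s2.3} {s3.1, s3.2}
The second expression, normalized: {out.1, out.3, s1.2} {out.2} {s1.1, s1.3} {s2.1, s2.3, s3.3} {s2.2} {s3.1, s3.2}
Distinct normal forms: not equal.

not equal: they reduce to {out.1} {out.2} {out.3, s1.3} {s1.1} {s1.2, s3.3} {s2.1} {s2.2} {s2.3} {s3.1, s3.2} and {out.1, out.3, s1.2} {out.2} {s1.1, s1.3} {s2.1, s2.3, s3.3} {s2.2} {s3.1, s3.2}


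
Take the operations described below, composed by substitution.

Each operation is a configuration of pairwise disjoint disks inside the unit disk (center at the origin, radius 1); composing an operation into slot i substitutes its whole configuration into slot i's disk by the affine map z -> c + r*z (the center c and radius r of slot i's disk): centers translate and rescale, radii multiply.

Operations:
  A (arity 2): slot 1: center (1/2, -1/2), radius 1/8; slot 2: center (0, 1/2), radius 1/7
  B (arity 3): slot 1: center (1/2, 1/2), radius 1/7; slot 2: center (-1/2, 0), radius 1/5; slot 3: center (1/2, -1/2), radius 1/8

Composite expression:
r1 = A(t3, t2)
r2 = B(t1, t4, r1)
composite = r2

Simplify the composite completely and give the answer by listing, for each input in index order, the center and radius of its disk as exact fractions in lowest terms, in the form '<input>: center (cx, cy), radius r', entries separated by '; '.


t1: center (1/2, 1/2), radius 1/7; t2: center (1/2, -7/16), radius 1/56; t3: center (9/16, -9/16), radius 1/64; t4: center (-1/2, 0), radius 1/5

Each t-disk chains the slot maps above it in B; radii multiply.
tracing t1 down its 1-map path: center (1/2, 1/2), radius 1/7
tracing t4 down its 1-map path: center (-1/2, 0), radius 1/5
tracing t3 down its 2-map path: center (9/16, -9/16), radius 1/64
tracing t2 down its 2-map path: center (1/2, -7/16), radius 1/56


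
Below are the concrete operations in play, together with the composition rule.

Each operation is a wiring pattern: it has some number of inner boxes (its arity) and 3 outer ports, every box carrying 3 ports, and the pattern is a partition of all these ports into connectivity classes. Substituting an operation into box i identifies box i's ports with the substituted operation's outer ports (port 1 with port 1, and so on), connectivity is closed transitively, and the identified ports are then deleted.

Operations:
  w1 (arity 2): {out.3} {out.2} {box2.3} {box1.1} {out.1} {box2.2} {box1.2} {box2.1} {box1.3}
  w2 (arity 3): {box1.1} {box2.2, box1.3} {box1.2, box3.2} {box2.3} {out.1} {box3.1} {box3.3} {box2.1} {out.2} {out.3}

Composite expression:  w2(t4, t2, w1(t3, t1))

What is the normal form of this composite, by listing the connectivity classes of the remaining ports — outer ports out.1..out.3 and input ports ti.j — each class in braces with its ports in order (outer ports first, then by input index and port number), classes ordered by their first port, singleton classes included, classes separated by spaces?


{out.1} {out.2} {out.3} {t1.1} {t1.2} {t1.3} {t2.1} {t2.2, t4.3} {t2.3} {t3.1} {t3.2} {t3.3} {t4.1} {t4.2}

Treat the ports identified at w2 as solder joints: merge, then drop.
stage w1: inputs (t3, t1), connectivity {out.1} {out.2} {out.3} {t1.1} {t1.2} {t1.3} {t3.1} {t3.2} {t3.3}, out.j its boundary
stage w2: inputs (t4, t2, t3, t1), connectivity {out.1} {out.2} {out.3} {t1.1} {t1.2} {t1.3} {t2.1} {t2.2, t4.3} {t2.3} {t3.1} {t3.2} {t3.3} {t4.1} {t4.2}, out.j its boundary


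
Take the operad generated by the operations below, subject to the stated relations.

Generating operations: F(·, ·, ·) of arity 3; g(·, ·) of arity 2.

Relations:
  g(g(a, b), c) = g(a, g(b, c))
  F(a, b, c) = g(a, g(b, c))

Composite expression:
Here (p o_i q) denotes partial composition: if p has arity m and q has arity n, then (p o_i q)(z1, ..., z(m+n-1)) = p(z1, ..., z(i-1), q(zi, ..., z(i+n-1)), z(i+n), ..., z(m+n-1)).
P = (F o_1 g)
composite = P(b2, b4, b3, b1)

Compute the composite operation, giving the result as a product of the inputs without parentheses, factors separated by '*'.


b2 * b4 * b3 * b1

Associativity of F dissolves the nesting; only the b-input order survives.
g(b2, b4) flattens to b2 * b4
F(g(b2, b4), b3, b1) flattens to b2 * b4 * b3 * b1
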